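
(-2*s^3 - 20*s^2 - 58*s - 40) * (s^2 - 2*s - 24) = -2*s^5 - 16*s^4 + 30*s^3 + 556*s^2 + 1472*s + 960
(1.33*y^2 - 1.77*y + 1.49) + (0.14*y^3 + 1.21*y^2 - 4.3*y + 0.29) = 0.14*y^3 + 2.54*y^2 - 6.07*y + 1.78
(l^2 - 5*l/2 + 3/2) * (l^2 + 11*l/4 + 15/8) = l^4 + l^3/4 - 7*l^2/2 - 9*l/16 + 45/16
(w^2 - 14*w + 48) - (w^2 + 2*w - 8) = 56 - 16*w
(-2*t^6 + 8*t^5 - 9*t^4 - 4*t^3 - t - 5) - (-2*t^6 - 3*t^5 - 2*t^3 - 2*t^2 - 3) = 11*t^5 - 9*t^4 - 2*t^3 + 2*t^2 - t - 2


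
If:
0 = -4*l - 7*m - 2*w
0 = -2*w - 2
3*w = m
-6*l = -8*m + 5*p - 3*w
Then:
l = 23/4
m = -3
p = -123/10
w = -1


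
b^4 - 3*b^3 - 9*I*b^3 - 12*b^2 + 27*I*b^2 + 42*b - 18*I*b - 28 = (b - 2)*(b - 1)*(b - 7*I)*(b - 2*I)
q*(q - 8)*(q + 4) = q^3 - 4*q^2 - 32*q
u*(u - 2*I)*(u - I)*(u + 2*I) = u^4 - I*u^3 + 4*u^2 - 4*I*u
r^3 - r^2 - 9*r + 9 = (r - 3)*(r - 1)*(r + 3)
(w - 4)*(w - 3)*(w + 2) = w^3 - 5*w^2 - 2*w + 24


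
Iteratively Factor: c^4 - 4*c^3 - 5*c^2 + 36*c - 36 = (c - 2)*(c^3 - 2*c^2 - 9*c + 18) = (c - 2)^2*(c^2 - 9) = (c - 3)*(c - 2)^2*(c + 3)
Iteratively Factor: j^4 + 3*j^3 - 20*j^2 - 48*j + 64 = (j + 4)*(j^3 - j^2 - 16*j + 16) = (j - 1)*(j + 4)*(j^2 - 16) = (j - 4)*(j - 1)*(j + 4)*(j + 4)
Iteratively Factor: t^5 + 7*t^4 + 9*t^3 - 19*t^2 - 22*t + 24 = (t - 1)*(t^4 + 8*t^3 + 17*t^2 - 2*t - 24) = (t - 1)*(t + 3)*(t^3 + 5*t^2 + 2*t - 8) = (t - 1)*(t + 3)*(t + 4)*(t^2 + t - 2) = (t - 1)^2*(t + 3)*(t + 4)*(t + 2)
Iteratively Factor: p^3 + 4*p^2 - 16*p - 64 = (p + 4)*(p^2 - 16) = (p - 4)*(p + 4)*(p + 4)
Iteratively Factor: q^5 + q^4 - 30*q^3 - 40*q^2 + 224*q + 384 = (q + 2)*(q^4 - q^3 - 28*q^2 + 16*q + 192) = (q - 4)*(q + 2)*(q^3 + 3*q^2 - 16*q - 48) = (q - 4)^2*(q + 2)*(q^2 + 7*q + 12) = (q - 4)^2*(q + 2)*(q + 4)*(q + 3)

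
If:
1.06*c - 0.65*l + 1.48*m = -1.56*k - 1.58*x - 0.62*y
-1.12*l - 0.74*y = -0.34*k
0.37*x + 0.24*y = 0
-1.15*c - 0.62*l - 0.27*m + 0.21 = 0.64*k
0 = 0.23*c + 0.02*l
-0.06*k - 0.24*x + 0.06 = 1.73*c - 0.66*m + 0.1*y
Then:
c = -0.02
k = 0.15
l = 0.28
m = -0.11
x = 0.23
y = -0.36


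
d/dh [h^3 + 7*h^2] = h*(3*h + 14)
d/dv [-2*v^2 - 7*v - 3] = -4*v - 7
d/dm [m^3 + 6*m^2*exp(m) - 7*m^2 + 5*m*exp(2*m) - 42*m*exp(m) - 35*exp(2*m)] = 6*m^2*exp(m) + 3*m^2 + 10*m*exp(2*m) - 30*m*exp(m) - 14*m - 65*exp(2*m) - 42*exp(m)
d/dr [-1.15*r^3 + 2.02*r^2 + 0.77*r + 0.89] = -3.45*r^2 + 4.04*r + 0.77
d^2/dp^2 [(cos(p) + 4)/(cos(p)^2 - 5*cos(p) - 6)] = (9*sin(p)^4*cos(p) + 21*sin(p)^4 - 184*sin(p)^2 - 20*cos(p) - 9*cos(3*p)/2 - cos(5*p)/2 - 25)/(sin(p)^2 + 5*cos(p) + 5)^3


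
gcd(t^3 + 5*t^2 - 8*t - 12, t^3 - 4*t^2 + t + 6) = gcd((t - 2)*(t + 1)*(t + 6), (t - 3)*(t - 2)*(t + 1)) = t^2 - t - 2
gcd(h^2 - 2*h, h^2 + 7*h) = h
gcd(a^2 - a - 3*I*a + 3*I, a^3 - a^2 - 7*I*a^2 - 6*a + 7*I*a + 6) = a - 1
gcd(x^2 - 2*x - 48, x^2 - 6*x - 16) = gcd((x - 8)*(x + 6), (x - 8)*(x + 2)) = x - 8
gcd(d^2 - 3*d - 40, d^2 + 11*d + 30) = d + 5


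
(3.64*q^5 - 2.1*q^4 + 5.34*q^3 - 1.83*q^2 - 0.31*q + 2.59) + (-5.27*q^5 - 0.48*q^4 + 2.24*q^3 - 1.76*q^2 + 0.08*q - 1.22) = -1.63*q^5 - 2.58*q^4 + 7.58*q^3 - 3.59*q^2 - 0.23*q + 1.37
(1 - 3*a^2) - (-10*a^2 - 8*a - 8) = 7*a^2 + 8*a + 9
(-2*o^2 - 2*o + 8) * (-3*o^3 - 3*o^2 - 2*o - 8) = 6*o^5 + 12*o^4 - 14*o^3 - 4*o^2 - 64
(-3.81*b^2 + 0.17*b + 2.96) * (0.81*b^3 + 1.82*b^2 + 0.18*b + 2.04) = -3.0861*b^5 - 6.7965*b^4 + 2.0212*b^3 - 2.3546*b^2 + 0.8796*b + 6.0384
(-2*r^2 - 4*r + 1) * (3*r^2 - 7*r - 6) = -6*r^4 + 2*r^3 + 43*r^2 + 17*r - 6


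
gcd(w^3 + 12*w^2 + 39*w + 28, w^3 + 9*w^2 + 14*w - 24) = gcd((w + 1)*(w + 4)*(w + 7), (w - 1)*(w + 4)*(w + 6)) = w + 4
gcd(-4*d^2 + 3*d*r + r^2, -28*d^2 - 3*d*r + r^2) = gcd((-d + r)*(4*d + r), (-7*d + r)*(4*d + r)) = 4*d + r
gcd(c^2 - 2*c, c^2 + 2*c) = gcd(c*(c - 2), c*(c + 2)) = c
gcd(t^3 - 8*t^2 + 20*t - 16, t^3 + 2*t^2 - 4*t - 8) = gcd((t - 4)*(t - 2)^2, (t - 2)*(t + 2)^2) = t - 2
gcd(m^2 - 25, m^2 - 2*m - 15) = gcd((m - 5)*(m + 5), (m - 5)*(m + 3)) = m - 5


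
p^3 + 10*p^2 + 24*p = p*(p + 4)*(p + 6)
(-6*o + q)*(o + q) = -6*o^2 - 5*o*q + q^2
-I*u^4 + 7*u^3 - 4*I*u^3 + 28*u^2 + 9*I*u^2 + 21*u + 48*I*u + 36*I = (u + 3)*(u + 3*I)*(u + 4*I)*(-I*u - I)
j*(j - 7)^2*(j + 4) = j^4 - 10*j^3 - 7*j^2 + 196*j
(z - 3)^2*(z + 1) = z^3 - 5*z^2 + 3*z + 9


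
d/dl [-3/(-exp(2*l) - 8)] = -6*exp(2*l)/(exp(2*l) + 8)^2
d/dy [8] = 0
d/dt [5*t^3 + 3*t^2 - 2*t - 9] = 15*t^2 + 6*t - 2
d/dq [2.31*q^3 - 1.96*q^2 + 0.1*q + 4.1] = 6.93*q^2 - 3.92*q + 0.1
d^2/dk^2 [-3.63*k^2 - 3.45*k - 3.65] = -7.26000000000000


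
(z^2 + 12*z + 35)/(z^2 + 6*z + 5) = (z + 7)/(z + 1)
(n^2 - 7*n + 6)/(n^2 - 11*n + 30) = (n - 1)/(n - 5)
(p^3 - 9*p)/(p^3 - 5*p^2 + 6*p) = (p + 3)/(p - 2)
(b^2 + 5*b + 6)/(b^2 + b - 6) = (b + 2)/(b - 2)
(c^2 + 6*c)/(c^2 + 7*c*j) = (c + 6)/(c + 7*j)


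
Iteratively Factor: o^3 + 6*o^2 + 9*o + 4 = (o + 4)*(o^2 + 2*o + 1) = (o + 1)*(o + 4)*(o + 1)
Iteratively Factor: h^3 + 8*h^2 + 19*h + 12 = (h + 1)*(h^2 + 7*h + 12) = (h + 1)*(h + 3)*(h + 4)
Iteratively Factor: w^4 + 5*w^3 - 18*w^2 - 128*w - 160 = (w + 4)*(w^3 + w^2 - 22*w - 40) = (w + 2)*(w + 4)*(w^2 - w - 20) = (w - 5)*(w + 2)*(w + 4)*(w + 4)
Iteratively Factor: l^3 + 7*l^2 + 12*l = (l + 3)*(l^2 + 4*l) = (l + 3)*(l + 4)*(l)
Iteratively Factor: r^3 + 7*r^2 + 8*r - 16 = (r - 1)*(r^2 + 8*r + 16) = (r - 1)*(r + 4)*(r + 4)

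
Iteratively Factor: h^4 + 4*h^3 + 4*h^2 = (h)*(h^3 + 4*h^2 + 4*h) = h*(h + 2)*(h^2 + 2*h) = h^2*(h + 2)*(h + 2)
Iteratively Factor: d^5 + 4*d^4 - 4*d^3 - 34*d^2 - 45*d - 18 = (d + 2)*(d^4 + 2*d^3 - 8*d^2 - 18*d - 9) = (d + 1)*(d + 2)*(d^3 + d^2 - 9*d - 9) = (d - 3)*(d + 1)*(d + 2)*(d^2 + 4*d + 3) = (d - 3)*(d + 1)*(d + 2)*(d + 3)*(d + 1)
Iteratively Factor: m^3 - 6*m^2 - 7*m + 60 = (m - 5)*(m^2 - m - 12) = (m - 5)*(m - 4)*(m + 3)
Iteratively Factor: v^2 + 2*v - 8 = (v - 2)*(v + 4)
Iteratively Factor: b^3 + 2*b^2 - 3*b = (b + 3)*(b^2 - b) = b*(b + 3)*(b - 1)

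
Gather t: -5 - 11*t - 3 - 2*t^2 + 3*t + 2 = -2*t^2 - 8*t - 6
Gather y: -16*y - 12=-16*y - 12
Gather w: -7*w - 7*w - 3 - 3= -14*w - 6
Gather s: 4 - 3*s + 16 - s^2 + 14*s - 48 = -s^2 + 11*s - 28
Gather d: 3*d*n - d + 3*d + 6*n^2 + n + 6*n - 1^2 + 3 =d*(3*n + 2) + 6*n^2 + 7*n + 2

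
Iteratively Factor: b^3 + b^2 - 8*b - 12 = (b + 2)*(b^2 - b - 6) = (b + 2)^2*(b - 3)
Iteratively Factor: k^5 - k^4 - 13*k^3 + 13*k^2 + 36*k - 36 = (k + 2)*(k^4 - 3*k^3 - 7*k^2 + 27*k - 18) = (k + 2)*(k + 3)*(k^3 - 6*k^2 + 11*k - 6) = (k - 1)*(k + 2)*(k + 3)*(k^2 - 5*k + 6) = (k - 3)*(k - 1)*(k + 2)*(k + 3)*(k - 2)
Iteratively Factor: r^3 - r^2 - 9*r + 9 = (r - 1)*(r^2 - 9) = (r - 3)*(r - 1)*(r + 3)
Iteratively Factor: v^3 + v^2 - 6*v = (v + 3)*(v^2 - 2*v) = v*(v + 3)*(v - 2)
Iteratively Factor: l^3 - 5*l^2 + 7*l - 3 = (l - 1)*(l^2 - 4*l + 3) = (l - 3)*(l - 1)*(l - 1)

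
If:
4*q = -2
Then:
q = -1/2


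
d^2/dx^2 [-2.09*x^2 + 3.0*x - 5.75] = -4.18000000000000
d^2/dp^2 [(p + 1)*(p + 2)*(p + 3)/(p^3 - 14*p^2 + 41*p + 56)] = 20*(2*p^3 - 15*p^2 - 111*p + 835)/(p^6 - 45*p^5 + 843*p^4 - 8415*p^3 + 47208*p^2 - 141120*p + 175616)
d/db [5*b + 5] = 5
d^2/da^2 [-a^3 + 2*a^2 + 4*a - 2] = 4 - 6*a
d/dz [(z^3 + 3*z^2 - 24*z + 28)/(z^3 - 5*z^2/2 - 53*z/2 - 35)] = 2*(-11*z^4 - 10*z^3 - 657*z^2 - 140*z + 3164)/(4*z^6 - 20*z^5 - 187*z^4 + 250*z^3 + 3509*z^2 + 7420*z + 4900)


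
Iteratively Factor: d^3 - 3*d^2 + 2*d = (d - 1)*(d^2 - 2*d) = d*(d - 1)*(d - 2)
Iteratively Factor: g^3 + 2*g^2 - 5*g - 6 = (g + 1)*(g^2 + g - 6) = (g + 1)*(g + 3)*(g - 2)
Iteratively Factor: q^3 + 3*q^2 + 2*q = (q + 1)*(q^2 + 2*q) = q*(q + 1)*(q + 2)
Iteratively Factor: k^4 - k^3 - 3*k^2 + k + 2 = (k + 1)*(k^3 - 2*k^2 - k + 2) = (k - 1)*(k + 1)*(k^2 - k - 2) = (k - 2)*(k - 1)*(k + 1)*(k + 1)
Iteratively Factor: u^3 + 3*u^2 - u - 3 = (u + 3)*(u^2 - 1) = (u - 1)*(u + 3)*(u + 1)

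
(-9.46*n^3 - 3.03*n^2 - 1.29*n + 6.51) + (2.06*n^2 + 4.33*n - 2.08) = -9.46*n^3 - 0.97*n^2 + 3.04*n + 4.43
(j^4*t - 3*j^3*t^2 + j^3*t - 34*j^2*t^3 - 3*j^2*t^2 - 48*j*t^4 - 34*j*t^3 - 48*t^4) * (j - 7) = j^5*t - 3*j^4*t^2 - 6*j^4*t - 34*j^3*t^3 + 18*j^3*t^2 - 7*j^3*t - 48*j^2*t^4 + 204*j^2*t^3 + 21*j^2*t^2 + 288*j*t^4 + 238*j*t^3 + 336*t^4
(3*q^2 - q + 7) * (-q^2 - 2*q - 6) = -3*q^4 - 5*q^3 - 23*q^2 - 8*q - 42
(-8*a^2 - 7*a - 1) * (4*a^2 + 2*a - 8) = -32*a^4 - 44*a^3 + 46*a^2 + 54*a + 8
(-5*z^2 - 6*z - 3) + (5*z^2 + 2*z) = -4*z - 3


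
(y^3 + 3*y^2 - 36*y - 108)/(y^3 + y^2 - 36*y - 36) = (y + 3)/(y + 1)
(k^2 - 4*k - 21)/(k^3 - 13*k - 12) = (k - 7)/(k^2 - 3*k - 4)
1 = 1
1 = 1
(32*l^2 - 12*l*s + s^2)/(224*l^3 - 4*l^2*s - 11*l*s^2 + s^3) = (-4*l + s)/(-28*l^2 - 3*l*s + s^2)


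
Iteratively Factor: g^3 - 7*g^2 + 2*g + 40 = (g - 5)*(g^2 - 2*g - 8) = (g - 5)*(g + 2)*(g - 4)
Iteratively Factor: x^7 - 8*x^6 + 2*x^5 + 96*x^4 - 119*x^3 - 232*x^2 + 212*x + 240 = (x - 4)*(x^6 - 4*x^5 - 14*x^4 + 40*x^3 + 41*x^2 - 68*x - 60) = (x - 4)*(x - 2)*(x^5 - 2*x^4 - 18*x^3 + 4*x^2 + 49*x + 30) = (x - 4)*(x - 2)*(x + 1)*(x^4 - 3*x^3 - 15*x^2 + 19*x + 30) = (x - 4)*(x - 2)*(x + 1)^2*(x^3 - 4*x^2 - 11*x + 30) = (x - 5)*(x - 4)*(x - 2)*(x + 1)^2*(x^2 + x - 6) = (x - 5)*(x - 4)*(x - 2)*(x + 1)^2*(x + 3)*(x - 2)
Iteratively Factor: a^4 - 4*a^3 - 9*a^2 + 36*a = (a)*(a^3 - 4*a^2 - 9*a + 36) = a*(a - 3)*(a^2 - a - 12) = a*(a - 4)*(a - 3)*(a + 3)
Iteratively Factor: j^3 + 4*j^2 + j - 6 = (j + 2)*(j^2 + 2*j - 3) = (j - 1)*(j + 2)*(j + 3)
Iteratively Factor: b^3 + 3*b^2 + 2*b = (b + 2)*(b^2 + b) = (b + 1)*(b + 2)*(b)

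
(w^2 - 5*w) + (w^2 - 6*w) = 2*w^2 - 11*w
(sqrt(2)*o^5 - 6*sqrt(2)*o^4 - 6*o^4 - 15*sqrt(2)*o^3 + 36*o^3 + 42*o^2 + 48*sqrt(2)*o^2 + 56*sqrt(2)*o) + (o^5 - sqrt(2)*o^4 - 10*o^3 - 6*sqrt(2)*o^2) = o^5 + sqrt(2)*o^5 - 7*sqrt(2)*o^4 - 6*o^4 - 15*sqrt(2)*o^3 + 26*o^3 + 42*o^2 + 42*sqrt(2)*o^2 + 56*sqrt(2)*o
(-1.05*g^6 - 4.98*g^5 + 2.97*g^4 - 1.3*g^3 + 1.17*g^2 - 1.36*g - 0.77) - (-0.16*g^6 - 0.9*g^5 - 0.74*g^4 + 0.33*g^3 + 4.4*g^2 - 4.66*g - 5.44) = -0.89*g^6 - 4.08*g^5 + 3.71*g^4 - 1.63*g^3 - 3.23*g^2 + 3.3*g + 4.67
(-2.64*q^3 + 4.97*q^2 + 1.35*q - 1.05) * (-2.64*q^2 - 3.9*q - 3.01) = 6.9696*q^5 - 2.8248*q^4 - 15.0006*q^3 - 17.4527*q^2 + 0.0314999999999994*q + 3.1605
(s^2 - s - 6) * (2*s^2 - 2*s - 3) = 2*s^4 - 4*s^3 - 13*s^2 + 15*s + 18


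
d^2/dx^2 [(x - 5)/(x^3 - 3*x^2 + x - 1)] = 2*((x - 5)*(3*x^2 - 6*x + 1)^2 + (-3*x^2 + 6*x - 3*(x - 5)*(x - 1) - 1)*(x^3 - 3*x^2 + x - 1))/(x^3 - 3*x^2 + x - 1)^3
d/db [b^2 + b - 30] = 2*b + 1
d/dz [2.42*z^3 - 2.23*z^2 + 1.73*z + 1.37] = 7.26*z^2 - 4.46*z + 1.73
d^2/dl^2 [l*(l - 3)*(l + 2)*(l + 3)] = 12*l^2 + 12*l - 18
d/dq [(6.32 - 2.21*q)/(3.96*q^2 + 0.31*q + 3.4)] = (8.7516*q^2 - 50.0544*q - 9.4732)/(15.6816*q^4 + 2.4552*q^3 + 27.0241*q^2 + 2.108*q + 11.56)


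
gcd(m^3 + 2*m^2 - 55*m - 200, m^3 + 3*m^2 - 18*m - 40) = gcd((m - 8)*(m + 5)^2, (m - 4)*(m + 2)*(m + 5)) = m + 5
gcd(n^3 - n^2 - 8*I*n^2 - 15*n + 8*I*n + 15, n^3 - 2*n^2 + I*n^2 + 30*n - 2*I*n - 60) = n - 5*I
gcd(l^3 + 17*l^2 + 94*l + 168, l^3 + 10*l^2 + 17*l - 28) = l^2 + 11*l + 28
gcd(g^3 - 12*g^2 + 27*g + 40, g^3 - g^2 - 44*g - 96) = g - 8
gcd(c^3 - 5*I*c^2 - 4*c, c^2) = c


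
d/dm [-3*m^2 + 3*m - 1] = 3 - 6*m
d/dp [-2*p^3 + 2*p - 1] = 2 - 6*p^2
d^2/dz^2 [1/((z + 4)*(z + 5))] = 2*((z + 4)^2 + (z + 4)*(z + 5) + (z + 5)^2)/((z + 4)^3*(z + 5)^3)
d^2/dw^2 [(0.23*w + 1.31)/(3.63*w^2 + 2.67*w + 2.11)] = ((0.23*w + 1.31)*(7.26*w + 2.67)*(14.52*w + 5.34) - (5.0094*w + 10.7388)*(3.63*w^2 + 2.67*w + 2.11))/(3.63*w^2 + 2.67*w + 2.11)^3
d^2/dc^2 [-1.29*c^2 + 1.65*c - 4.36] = -2.58000000000000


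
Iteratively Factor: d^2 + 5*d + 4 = (d + 4)*(d + 1)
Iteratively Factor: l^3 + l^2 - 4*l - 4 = (l + 2)*(l^2 - l - 2) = (l + 1)*(l + 2)*(l - 2)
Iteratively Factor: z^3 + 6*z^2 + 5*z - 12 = (z + 3)*(z^2 + 3*z - 4) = (z - 1)*(z + 3)*(z + 4)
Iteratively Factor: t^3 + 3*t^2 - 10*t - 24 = (t + 4)*(t^2 - t - 6) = (t - 3)*(t + 4)*(t + 2)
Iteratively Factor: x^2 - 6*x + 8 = (x - 2)*(x - 4)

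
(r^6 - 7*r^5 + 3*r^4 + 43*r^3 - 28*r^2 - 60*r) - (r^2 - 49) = r^6 - 7*r^5 + 3*r^4 + 43*r^3 - 29*r^2 - 60*r + 49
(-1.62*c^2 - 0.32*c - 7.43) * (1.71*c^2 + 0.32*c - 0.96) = -2.7702*c^4 - 1.0656*c^3 - 11.2525*c^2 - 2.0704*c + 7.1328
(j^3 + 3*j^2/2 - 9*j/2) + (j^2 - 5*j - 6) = j^3 + 5*j^2/2 - 19*j/2 - 6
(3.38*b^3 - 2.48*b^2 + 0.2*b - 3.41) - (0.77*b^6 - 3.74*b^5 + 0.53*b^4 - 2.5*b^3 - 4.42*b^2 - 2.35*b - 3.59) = -0.77*b^6 + 3.74*b^5 - 0.53*b^4 + 5.88*b^3 + 1.94*b^2 + 2.55*b + 0.18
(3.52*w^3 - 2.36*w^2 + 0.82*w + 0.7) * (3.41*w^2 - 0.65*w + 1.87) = 12.0032*w^5 - 10.3356*w^4 + 10.9126*w^3 - 2.5592*w^2 + 1.0784*w + 1.309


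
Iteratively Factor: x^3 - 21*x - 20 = (x + 1)*(x^2 - x - 20) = (x + 1)*(x + 4)*(x - 5)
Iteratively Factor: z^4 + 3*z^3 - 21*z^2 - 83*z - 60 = (z + 1)*(z^3 + 2*z^2 - 23*z - 60) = (z + 1)*(z + 3)*(z^2 - z - 20) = (z + 1)*(z + 3)*(z + 4)*(z - 5)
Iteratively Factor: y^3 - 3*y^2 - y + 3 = (y - 1)*(y^2 - 2*y - 3) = (y - 1)*(y + 1)*(y - 3)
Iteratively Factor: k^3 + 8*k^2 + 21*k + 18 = (k + 2)*(k^2 + 6*k + 9) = (k + 2)*(k + 3)*(k + 3)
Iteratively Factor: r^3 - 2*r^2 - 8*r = (r + 2)*(r^2 - 4*r) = r*(r + 2)*(r - 4)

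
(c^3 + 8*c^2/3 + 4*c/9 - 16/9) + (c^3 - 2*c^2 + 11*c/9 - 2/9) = 2*c^3 + 2*c^2/3 + 5*c/3 - 2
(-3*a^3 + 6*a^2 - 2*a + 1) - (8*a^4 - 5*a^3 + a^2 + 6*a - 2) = -8*a^4 + 2*a^3 + 5*a^2 - 8*a + 3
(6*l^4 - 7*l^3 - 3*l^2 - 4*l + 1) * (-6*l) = -36*l^5 + 42*l^4 + 18*l^3 + 24*l^2 - 6*l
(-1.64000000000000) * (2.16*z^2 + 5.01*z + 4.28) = -3.5424*z^2 - 8.2164*z - 7.0192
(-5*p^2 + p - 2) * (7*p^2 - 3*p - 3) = -35*p^4 + 22*p^3 - 2*p^2 + 3*p + 6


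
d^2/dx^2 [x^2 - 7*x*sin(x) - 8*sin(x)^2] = 7*x*sin(x) + 32*sin(x)^2 - 14*cos(x) - 14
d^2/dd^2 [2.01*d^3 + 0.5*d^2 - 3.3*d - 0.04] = 12.06*d + 1.0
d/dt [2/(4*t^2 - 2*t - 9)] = 4*(1 - 4*t)/(-4*t^2 + 2*t + 9)^2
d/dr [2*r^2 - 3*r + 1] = 4*r - 3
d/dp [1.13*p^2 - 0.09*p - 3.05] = 2.26*p - 0.09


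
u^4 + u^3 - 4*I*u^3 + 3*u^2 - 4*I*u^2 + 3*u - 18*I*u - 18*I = (u + 1)*(u - 3*I)^2*(u + 2*I)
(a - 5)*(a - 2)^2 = a^3 - 9*a^2 + 24*a - 20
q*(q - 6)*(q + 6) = q^3 - 36*q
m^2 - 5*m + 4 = (m - 4)*(m - 1)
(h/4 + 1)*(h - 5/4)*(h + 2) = h^3/4 + 19*h^2/16 + h/8 - 5/2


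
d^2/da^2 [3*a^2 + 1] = 6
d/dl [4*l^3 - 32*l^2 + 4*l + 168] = 12*l^2 - 64*l + 4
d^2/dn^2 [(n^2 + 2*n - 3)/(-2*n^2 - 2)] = 2*(-n^3 + 6*n^2 + 3*n - 2)/(n^6 + 3*n^4 + 3*n^2 + 1)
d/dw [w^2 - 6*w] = 2*w - 6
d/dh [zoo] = 0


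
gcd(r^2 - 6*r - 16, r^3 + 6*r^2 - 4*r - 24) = r + 2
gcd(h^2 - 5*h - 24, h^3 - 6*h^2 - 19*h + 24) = h^2 - 5*h - 24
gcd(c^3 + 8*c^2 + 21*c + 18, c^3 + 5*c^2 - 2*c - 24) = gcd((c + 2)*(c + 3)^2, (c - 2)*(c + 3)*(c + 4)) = c + 3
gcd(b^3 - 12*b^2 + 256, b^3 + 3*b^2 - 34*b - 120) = b + 4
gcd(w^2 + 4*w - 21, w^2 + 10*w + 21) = w + 7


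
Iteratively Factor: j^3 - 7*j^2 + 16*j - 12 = (j - 2)*(j^2 - 5*j + 6) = (j - 3)*(j - 2)*(j - 2)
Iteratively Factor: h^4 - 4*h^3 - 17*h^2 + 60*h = (h - 5)*(h^3 + h^2 - 12*h) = (h - 5)*(h + 4)*(h^2 - 3*h) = h*(h - 5)*(h + 4)*(h - 3)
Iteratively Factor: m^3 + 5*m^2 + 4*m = (m + 4)*(m^2 + m) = m*(m + 4)*(m + 1)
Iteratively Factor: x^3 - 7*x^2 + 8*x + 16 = (x + 1)*(x^2 - 8*x + 16) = (x - 4)*(x + 1)*(x - 4)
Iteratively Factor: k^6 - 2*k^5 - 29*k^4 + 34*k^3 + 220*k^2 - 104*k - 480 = (k - 2)*(k^5 - 29*k^3 - 24*k^2 + 172*k + 240) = (k - 2)*(k + 4)*(k^4 - 4*k^3 - 13*k^2 + 28*k + 60) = (k - 5)*(k - 2)*(k + 4)*(k^3 + k^2 - 8*k - 12) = (k - 5)*(k - 2)*(k + 2)*(k + 4)*(k^2 - k - 6) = (k - 5)*(k - 3)*(k - 2)*(k + 2)*(k + 4)*(k + 2)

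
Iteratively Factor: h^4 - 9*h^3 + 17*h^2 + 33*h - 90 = (h + 2)*(h^3 - 11*h^2 + 39*h - 45) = (h - 3)*(h + 2)*(h^2 - 8*h + 15) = (h - 3)^2*(h + 2)*(h - 5)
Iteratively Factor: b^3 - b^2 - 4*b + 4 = (b + 2)*(b^2 - 3*b + 2) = (b - 2)*(b + 2)*(b - 1)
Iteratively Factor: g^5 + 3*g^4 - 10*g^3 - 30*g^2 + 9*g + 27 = (g - 1)*(g^4 + 4*g^3 - 6*g^2 - 36*g - 27) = (g - 1)*(g + 3)*(g^3 + g^2 - 9*g - 9) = (g - 3)*(g - 1)*(g + 3)*(g^2 + 4*g + 3) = (g - 3)*(g - 1)*(g + 3)^2*(g + 1)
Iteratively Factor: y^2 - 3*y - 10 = (y + 2)*(y - 5)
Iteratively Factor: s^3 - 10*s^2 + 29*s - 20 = (s - 5)*(s^2 - 5*s + 4) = (s - 5)*(s - 1)*(s - 4)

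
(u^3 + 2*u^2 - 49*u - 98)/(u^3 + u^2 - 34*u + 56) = (u^2 - 5*u - 14)/(u^2 - 6*u + 8)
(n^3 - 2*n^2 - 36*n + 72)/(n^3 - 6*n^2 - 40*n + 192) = (n^2 - 8*n + 12)/(n^2 - 12*n + 32)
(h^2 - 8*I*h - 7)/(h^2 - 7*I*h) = (h - I)/h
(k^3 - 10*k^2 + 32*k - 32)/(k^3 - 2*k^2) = 1 - 8/k + 16/k^2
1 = 1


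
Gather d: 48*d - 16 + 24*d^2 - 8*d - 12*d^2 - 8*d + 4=12*d^2 + 32*d - 12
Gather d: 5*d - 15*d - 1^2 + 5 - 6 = -10*d - 2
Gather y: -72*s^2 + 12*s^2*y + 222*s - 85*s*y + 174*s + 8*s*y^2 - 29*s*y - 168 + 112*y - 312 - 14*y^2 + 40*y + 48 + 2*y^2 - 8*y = -72*s^2 + 396*s + y^2*(8*s - 12) + y*(12*s^2 - 114*s + 144) - 432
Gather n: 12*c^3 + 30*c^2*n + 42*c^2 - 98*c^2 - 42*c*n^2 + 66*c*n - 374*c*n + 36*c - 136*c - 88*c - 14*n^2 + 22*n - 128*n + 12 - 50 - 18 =12*c^3 - 56*c^2 - 188*c + n^2*(-42*c - 14) + n*(30*c^2 - 308*c - 106) - 56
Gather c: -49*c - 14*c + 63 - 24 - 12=27 - 63*c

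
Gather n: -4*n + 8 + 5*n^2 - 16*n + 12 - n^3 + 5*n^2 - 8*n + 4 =-n^3 + 10*n^2 - 28*n + 24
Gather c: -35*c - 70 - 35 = -35*c - 105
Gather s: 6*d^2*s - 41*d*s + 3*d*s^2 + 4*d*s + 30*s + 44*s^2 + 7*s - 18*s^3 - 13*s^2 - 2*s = -18*s^3 + s^2*(3*d + 31) + s*(6*d^2 - 37*d + 35)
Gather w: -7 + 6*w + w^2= w^2 + 6*w - 7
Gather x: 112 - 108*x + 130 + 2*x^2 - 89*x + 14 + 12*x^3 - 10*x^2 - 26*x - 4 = 12*x^3 - 8*x^2 - 223*x + 252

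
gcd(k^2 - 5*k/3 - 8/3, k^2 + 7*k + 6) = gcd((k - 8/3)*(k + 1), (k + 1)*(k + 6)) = k + 1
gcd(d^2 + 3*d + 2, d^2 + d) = d + 1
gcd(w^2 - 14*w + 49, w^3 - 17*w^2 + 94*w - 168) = w - 7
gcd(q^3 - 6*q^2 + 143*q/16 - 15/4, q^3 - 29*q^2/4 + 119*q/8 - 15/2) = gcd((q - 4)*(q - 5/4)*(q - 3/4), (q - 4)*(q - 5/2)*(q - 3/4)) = q^2 - 19*q/4 + 3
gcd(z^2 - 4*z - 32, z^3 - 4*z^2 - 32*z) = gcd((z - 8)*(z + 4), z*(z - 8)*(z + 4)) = z^2 - 4*z - 32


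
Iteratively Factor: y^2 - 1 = (y + 1)*(y - 1)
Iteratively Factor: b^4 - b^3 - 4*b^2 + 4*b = (b + 2)*(b^3 - 3*b^2 + 2*b) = (b - 2)*(b + 2)*(b^2 - b) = (b - 2)*(b - 1)*(b + 2)*(b)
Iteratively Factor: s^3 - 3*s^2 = (s)*(s^2 - 3*s) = s^2*(s - 3)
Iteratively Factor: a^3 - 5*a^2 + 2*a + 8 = (a + 1)*(a^2 - 6*a + 8) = (a - 4)*(a + 1)*(a - 2)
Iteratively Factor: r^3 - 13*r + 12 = (r + 4)*(r^2 - 4*r + 3) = (r - 1)*(r + 4)*(r - 3)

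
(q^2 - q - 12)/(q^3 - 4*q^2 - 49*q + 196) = (q + 3)/(q^2 - 49)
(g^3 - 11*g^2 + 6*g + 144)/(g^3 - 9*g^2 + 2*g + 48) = (g^2 - 3*g - 18)/(g^2 - g - 6)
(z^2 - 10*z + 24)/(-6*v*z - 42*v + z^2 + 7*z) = (-z^2 + 10*z - 24)/(6*v*z + 42*v - z^2 - 7*z)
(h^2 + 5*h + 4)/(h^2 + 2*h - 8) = (h + 1)/(h - 2)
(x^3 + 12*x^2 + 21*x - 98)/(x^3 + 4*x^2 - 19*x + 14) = (x + 7)/(x - 1)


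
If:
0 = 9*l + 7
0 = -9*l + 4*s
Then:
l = -7/9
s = -7/4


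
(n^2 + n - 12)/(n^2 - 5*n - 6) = (-n^2 - n + 12)/(-n^2 + 5*n + 6)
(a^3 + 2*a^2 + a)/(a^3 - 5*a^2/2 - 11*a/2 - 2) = 2*a*(a + 1)/(2*a^2 - 7*a - 4)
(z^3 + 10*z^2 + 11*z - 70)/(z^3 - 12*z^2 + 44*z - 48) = (z^2 + 12*z + 35)/(z^2 - 10*z + 24)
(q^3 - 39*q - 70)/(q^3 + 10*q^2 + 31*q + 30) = (q - 7)/(q + 3)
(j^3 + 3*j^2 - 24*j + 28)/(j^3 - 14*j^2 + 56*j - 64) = (j^2 + 5*j - 14)/(j^2 - 12*j + 32)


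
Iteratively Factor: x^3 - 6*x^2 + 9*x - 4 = (x - 1)*(x^2 - 5*x + 4) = (x - 4)*(x - 1)*(x - 1)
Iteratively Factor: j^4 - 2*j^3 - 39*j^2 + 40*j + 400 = (j + 4)*(j^3 - 6*j^2 - 15*j + 100) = (j - 5)*(j + 4)*(j^2 - j - 20) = (j - 5)^2*(j + 4)*(j + 4)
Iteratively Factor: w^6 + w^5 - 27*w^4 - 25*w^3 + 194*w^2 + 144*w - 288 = (w + 2)*(w^5 - w^4 - 25*w^3 + 25*w^2 + 144*w - 144) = (w + 2)*(w + 3)*(w^4 - 4*w^3 - 13*w^2 + 64*w - 48) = (w - 4)*(w + 2)*(w + 3)*(w^3 - 13*w + 12) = (w - 4)*(w + 2)*(w + 3)*(w + 4)*(w^2 - 4*w + 3) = (w - 4)*(w - 1)*(w + 2)*(w + 3)*(w + 4)*(w - 3)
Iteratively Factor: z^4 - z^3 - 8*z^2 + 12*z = (z)*(z^3 - z^2 - 8*z + 12) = z*(z + 3)*(z^2 - 4*z + 4) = z*(z - 2)*(z + 3)*(z - 2)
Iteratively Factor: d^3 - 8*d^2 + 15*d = (d)*(d^2 - 8*d + 15) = d*(d - 5)*(d - 3)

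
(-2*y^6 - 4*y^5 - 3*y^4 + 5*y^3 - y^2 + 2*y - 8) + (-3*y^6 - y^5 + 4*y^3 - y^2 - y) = -5*y^6 - 5*y^5 - 3*y^4 + 9*y^3 - 2*y^2 + y - 8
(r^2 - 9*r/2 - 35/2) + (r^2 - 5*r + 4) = 2*r^2 - 19*r/2 - 27/2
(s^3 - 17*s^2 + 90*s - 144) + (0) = s^3 - 17*s^2 + 90*s - 144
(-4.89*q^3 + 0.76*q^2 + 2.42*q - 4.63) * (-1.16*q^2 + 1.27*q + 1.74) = 5.6724*q^5 - 7.0919*q^4 - 10.3506*q^3 + 9.7666*q^2 - 1.6693*q - 8.0562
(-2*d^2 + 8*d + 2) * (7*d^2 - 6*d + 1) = -14*d^4 + 68*d^3 - 36*d^2 - 4*d + 2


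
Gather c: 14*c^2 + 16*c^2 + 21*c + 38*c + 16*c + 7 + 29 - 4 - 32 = 30*c^2 + 75*c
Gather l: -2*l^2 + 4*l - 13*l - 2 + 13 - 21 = -2*l^2 - 9*l - 10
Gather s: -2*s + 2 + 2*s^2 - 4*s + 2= 2*s^2 - 6*s + 4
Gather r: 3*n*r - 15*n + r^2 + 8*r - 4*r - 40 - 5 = -15*n + r^2 + r*(3*n + 4) - 45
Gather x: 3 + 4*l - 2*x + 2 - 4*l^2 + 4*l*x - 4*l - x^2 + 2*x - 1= -4*l^2 + 4*l*x - x^2 + 4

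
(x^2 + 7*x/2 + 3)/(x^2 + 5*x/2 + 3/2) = (x + 2)/(x + 1)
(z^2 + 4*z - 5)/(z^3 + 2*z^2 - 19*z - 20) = (z - 1)/(z^2 - 3*z - 4)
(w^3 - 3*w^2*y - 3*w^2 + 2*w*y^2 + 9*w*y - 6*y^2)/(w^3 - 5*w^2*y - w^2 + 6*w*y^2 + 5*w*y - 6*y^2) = (-w^2 + w*y + 3*w - 3*y)/(-w^2 + 3*w*y + w - 3*y)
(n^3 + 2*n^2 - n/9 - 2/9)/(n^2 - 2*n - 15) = (-9*n^3 - 18*n^2 + n + 2)/(9*(-n^2 + 2*n + 15))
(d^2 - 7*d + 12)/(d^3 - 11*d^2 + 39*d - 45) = (d - 4)/(d^2 - 8*d + 15)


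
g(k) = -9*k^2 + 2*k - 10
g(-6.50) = -403.25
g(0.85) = -14.80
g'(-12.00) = 218.00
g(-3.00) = -97.00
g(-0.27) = -11.20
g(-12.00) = -1330.00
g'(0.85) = -13.30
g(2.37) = -55.81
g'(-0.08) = 3.44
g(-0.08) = -10.22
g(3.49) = -112.64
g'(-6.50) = 119.00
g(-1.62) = -36.86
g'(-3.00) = 56.00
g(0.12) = -9.89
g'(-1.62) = 31.16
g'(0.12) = -0.16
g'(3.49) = -60.82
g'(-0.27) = 6.86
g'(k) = 2 - 18*k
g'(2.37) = -40.66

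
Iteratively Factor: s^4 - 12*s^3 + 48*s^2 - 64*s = (s - 4)*(s^3 - 8*s^2 + 16*s) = (s - 4)^2*(s^2 - 4*s) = s*(s - 4)^2*(s - 4)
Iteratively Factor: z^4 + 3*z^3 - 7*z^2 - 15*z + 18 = (z + 3)*(z^3 - 7*z + 6) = (z - 2)*(z + 3)*(z^2 + 2*z - 3) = (z - 2)*(z + 3)^2*(z - 1)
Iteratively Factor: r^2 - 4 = (r - 2)*(r + 2)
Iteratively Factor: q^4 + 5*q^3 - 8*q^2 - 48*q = (q + 4)*(q^3 + q^2 - 12*q) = q*(q + 4)*(q^2 + q - 12) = q*(q - 3)*(q + 4)*(q + 4)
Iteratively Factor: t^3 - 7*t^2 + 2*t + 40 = (t + 2)*(t^2 - 9*t + 20) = (t - 4)*(t + 2)*(t - 5)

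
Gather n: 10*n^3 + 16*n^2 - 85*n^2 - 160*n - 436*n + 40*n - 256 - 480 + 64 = 10*n^3 - 69*n^2 - 556*n - 672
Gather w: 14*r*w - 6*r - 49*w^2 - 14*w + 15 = -6*r - 49*w^2 + w*(14*r - 14) + 15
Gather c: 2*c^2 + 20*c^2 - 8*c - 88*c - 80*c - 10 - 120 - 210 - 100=22*c^2 - 176*c - 440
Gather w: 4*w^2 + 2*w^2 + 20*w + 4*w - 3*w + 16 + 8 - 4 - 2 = 6*w^2 + 21*w + 18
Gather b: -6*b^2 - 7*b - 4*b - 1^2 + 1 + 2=-6*b^2 - 11*b + 2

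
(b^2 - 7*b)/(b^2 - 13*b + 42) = b/(b - 6)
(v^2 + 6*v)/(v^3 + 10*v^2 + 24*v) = 1/(v + 4)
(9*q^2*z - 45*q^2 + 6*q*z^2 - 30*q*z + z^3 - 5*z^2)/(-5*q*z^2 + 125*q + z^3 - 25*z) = (9*q^2 + 6*q*z + z^2)/(-5*q*z - 25*q + z^2 + 5*z)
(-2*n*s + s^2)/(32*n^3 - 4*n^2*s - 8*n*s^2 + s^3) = s/(-16*n^2 - 6*n*s + s^2)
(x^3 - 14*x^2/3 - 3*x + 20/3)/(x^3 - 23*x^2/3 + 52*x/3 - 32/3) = (3*x^2 - 11*x - 20)/(3*x^2 - 20*x + 32)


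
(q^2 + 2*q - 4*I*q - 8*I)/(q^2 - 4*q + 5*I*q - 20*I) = (q^2 + q*(2 - 4*I) - 8*I)/(q^2 + q*(-4 + 5*I) - 20*I)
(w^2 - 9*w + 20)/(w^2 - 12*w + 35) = (w - 4)/(w - 7)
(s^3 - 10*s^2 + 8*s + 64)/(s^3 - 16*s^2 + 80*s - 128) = (s + 2)/(s - 4)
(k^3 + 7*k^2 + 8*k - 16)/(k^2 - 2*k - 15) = (-k^3 - 7*k^2 - 8*k + 16)/(-k^2 + 2*k + 15)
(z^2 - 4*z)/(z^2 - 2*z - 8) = z/(z + 2)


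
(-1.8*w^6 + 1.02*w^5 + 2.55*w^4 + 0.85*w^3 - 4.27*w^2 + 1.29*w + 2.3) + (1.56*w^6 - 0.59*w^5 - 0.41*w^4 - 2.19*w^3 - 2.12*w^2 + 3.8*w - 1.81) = -0.24*w^6 + 0.43*w^5 + 2.14*w^4 - 1.34*w^3 - 6.39*w^2 + 5.09*w + 0.49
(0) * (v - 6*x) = 0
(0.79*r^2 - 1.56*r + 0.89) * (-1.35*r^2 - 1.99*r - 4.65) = -1.0665*r^4 + 0.5339*r^3 - 1.7706*r^2 + 5.4829*r - 4.1385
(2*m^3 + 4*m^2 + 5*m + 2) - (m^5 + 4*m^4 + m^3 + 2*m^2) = -m^5 - 4*m^4 + m^3 + 2*m^2 + 5*m + 2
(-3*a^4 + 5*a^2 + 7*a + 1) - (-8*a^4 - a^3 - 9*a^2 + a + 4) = 5*a^4 + a^3 + 14*a^2 + 6*a - 3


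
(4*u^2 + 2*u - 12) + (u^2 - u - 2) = 5*u^2 + u - 14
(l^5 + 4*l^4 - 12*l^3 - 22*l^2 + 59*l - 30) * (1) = l^5 + 4*l^4 - 12*l^3 - 22*l^2 + 59*l - 30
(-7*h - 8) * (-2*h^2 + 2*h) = 14*h^3 + 2*h^2 - 16*h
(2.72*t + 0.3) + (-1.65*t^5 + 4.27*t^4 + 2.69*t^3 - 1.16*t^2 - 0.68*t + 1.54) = -1.65*t^5 + 4.27*t^4 + 2.69*t^3 - 1.16*t^2 + 2.04*t + 1.84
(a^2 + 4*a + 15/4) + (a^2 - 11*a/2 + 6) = 2*a^2 - 3*a/2 + 39/4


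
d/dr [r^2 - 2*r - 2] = 2*r - 2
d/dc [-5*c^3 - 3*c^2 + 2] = 3*c*(-5*c - 2)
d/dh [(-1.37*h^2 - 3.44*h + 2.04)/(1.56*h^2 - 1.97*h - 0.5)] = (8.0653*h^2 - 4.9948*h + 5.7388)/(2.4336*h^4 - 6.1464*h^3 + 2.3209*h^2 + 1.97*h + 0.25)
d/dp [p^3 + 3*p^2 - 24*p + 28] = 3*p^2 + 6*p - 24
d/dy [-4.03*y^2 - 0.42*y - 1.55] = -8.06*y - 0.42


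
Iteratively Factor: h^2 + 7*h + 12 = (h + 4)*(h + 3)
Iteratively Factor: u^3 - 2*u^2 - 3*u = (u - 3)*(u^2 + u) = u*(u - 3)*(u + 1)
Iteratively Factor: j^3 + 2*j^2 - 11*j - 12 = (j + 4)*(j^2 - 2*j - 3) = (j + 1)*(j + 4)*(j - 3)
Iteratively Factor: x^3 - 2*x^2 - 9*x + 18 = (x - 2)*(x^2 - 9) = (x - 3)*(x - 2)*(x + 3)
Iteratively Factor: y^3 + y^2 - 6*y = (y - 2)*(y^2 + 3*y) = (y - 2)*(y + 3)*(y)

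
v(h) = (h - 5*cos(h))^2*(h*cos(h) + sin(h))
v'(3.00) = -228.61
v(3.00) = -178.79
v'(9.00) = -1662.64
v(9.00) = -1431.10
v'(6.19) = 11.64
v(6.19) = 8.91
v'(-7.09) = -725.65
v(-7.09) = -626.18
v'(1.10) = -17.82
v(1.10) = 1.90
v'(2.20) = -103.38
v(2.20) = -12.86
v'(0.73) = -22.44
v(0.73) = 10.87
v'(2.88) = -248.34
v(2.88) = -150.00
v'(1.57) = 14.97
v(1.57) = 2.46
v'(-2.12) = -1.50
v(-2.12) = 0.06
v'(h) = (h - 5*cos(h))^2*(-h*sin(h) + 2*cos(h)) + (h - 5*cos(h))*(h*cos(h) + sin(h))*(10*sin(h) + 2)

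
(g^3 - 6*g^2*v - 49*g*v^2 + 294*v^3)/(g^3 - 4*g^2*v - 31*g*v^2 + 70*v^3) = (-g^2 - g*v + 42*v^2)/(-g^2 - 3*g*v + 10*v^2)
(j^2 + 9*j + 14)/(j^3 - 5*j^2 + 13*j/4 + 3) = 4*(j^2 + 9*j + 14)/(4*j^3 - 20*j^2 + 13*j + 12)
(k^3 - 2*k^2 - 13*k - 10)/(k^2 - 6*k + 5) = (k^2 + 3*k + 2)/(k - 1)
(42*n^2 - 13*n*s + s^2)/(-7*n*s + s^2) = (-6*n + s)/s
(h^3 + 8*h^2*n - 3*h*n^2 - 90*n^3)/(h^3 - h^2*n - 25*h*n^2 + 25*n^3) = (h^2 + 3*h*n - 18*n^2)/(h^2 - 6*h*n + 5*n^2)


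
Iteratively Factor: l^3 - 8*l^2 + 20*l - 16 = (l - 2)*(l^2 - 6*l + 8) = (l - 2)^2*(l - 4)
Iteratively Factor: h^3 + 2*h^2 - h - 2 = (h + 1)*(h^2 + h - 2) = (h - 1)*(h + 1)*(h + 2)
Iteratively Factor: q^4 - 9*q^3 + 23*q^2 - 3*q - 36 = (q + 1)*(q^3 - 10*q^2 + 33*q - 36) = (q - 3)*(q + 1)*(q^2 - 7*q + 12) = (q - 3)^2*(q + 1)*(q - 4)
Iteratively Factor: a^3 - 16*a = (a)*(a^2 - 16) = a*(a - 4)*(a + 4)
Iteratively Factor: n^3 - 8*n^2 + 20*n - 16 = (n - 2)*(n^2 - 6*n + 8) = (n - 4)*(n - 2)*(n - 2)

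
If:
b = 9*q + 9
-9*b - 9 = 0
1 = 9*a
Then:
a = 1/9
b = -1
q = -10/9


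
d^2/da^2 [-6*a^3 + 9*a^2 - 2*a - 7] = 18 - 36*a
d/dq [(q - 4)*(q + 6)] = 2*q + 2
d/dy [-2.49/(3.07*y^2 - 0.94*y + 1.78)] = (15.2886*y - 2.3406)/(3.07*y^2 - 0.94*y + 1.78)^2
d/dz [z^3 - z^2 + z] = 3*z^2 - 2*z + 1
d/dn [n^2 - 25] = 2*n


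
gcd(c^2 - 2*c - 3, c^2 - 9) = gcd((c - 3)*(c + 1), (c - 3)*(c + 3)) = c - 3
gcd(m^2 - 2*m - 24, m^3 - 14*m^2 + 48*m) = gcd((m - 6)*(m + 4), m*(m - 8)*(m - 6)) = m - 6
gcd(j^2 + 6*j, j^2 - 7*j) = j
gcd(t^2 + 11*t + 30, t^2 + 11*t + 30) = t^2 + 11*t + 30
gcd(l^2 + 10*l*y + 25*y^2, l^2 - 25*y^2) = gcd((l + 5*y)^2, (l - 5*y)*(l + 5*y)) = l + 5*y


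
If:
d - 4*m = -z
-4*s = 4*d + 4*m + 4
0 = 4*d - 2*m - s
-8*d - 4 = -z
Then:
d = 0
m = 1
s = -2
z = 4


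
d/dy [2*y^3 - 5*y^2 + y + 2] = 6*y^2 - 10*y + 1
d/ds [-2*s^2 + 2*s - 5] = 2 - 4*s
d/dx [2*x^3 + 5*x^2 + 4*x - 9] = 6*x^2 + 10*x + 4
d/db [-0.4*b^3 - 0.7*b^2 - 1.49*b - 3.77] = -1.2*b^2 - 1.4*b - 1.49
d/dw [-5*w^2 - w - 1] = -10*w - 1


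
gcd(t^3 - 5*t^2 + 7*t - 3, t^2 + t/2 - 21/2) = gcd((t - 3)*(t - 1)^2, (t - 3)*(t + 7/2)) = t - 3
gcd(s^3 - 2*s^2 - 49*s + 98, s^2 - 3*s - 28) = s - 7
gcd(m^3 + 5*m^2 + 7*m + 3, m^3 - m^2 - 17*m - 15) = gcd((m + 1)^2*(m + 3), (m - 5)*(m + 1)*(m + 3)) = m^2 + 4*m + 3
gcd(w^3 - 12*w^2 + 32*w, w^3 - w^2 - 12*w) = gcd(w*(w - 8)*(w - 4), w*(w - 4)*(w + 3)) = w^2 - 4*w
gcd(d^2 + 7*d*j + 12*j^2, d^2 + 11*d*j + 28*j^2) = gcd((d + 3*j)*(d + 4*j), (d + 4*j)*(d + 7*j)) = d + 4*j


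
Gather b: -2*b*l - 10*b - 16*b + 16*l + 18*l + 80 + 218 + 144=b*(-2*l - 26) + 34*l + 442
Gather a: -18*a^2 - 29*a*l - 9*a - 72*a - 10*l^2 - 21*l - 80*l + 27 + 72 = -18*a^2 + a*(-29*l - 81) - 10*l^2 - 101*l + 99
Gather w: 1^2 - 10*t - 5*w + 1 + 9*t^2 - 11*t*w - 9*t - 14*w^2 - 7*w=9*t^2 - 19*t - 14*w^2 + w*(-11*t - 12) + 2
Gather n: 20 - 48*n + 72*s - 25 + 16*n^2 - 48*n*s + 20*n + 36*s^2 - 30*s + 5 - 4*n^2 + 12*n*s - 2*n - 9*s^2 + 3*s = 12*n^2 + n*(-36*s - 30) + 27*s^2 + 45*s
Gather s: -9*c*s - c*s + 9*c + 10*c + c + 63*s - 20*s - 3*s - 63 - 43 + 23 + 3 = 20*c + s*(40 - 10*c) - 80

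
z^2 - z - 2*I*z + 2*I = (z - 1)*(z - 2*I)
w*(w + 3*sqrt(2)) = w^2 + 3*sqrt(2)*w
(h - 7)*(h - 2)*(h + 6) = h^3 - 3*h^2 - 40*h + 84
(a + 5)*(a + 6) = a^2 + 11*a + 30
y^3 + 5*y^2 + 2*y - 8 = (y - 1)*(y + 2)*(y + 4)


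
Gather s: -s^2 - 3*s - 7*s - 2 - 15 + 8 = -s^2 - 10*s - 9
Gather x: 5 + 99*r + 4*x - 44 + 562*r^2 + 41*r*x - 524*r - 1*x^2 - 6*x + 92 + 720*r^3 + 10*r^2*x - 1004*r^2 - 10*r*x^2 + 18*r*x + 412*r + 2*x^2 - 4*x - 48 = 720*r^3 - 442*r^2 - 13*r + x^2*(1 - 10*r) + x*(10*r^2 + 59*r - 6) + 5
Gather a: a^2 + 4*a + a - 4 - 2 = a^2 + 5*a - 6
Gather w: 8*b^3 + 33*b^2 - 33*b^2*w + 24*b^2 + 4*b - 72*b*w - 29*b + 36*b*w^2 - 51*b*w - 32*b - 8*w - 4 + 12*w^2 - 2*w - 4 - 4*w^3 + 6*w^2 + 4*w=8*b^3 + 57*b^2 - 57*b - 4*w^3 + w^2*(36*b + 18) + w*(-33*b^2 - 123*b - 6) - 8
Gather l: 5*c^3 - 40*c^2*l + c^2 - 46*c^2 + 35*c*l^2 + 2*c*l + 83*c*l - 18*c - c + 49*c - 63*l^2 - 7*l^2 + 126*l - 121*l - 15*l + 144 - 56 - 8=5*c^3 - 45*c^2 + 30*c + l^2*(35*c - 70) + l*(-40*c^2 + 85*c - 10) + 80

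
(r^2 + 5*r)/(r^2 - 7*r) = (r + 5)/(r - 7)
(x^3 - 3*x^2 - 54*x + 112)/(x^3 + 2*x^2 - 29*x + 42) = (x - 8)/(x - 3)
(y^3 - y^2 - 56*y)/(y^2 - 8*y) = y + 7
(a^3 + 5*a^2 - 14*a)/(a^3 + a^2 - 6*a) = (a + 7)/(a + 3)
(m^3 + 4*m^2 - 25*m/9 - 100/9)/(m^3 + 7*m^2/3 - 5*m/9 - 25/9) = (3*m^2 + 7*m - 20)/(3*m^2 + 2*m - 5)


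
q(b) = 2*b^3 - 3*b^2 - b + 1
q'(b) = 6*b^2 - 6*b - 1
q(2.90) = 21.65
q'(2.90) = 32.06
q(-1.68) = -15.27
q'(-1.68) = 26.01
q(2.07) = 3.81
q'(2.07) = 12.29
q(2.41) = 9.16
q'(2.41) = 19.39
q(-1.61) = -13.51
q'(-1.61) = 24.21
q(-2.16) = -30.99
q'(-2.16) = 39.95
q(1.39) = -0.82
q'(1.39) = 2.25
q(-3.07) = -82.07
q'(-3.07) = 73.97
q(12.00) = 3013.00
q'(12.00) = 791.00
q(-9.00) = -1691.00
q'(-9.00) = 539.00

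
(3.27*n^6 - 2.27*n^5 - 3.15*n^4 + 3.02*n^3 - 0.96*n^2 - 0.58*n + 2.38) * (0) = 0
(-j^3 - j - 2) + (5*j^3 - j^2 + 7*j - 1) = 4*j^3 - j^2 + 6*j - 3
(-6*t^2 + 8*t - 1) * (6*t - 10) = -36*t^3 + 108*t^2 - 86*t + 10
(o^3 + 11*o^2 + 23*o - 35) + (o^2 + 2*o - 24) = o^3 + 12*o^2 + 25*o - 59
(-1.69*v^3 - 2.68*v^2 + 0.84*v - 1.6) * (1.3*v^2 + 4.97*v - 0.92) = -2.197*v^5 - 11.8833*v^4 - 10.6728*v^3 + 4.5604*v^2 - 8.7248*v + 1.472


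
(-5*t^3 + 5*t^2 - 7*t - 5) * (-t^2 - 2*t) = 5*t^5 + 5*t^4 - 3*t^3 + 19*t^2 + 10*t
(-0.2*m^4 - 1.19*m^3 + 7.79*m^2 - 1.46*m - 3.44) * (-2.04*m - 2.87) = 0.408*m^5 + 3.0016*m^4 - 12.4763*m^3 - 19.3789*m^2 + 11.2078*m + 9.8728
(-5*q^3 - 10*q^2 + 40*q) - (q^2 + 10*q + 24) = -5*q^3 - 11*q^2 + 30*q - 24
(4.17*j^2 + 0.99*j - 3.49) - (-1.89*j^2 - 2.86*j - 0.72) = 6.06*j^2 + 3.85*j - 2.77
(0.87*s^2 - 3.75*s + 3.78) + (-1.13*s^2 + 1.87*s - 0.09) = -0.26*s^2 - 1.88*s + 3.69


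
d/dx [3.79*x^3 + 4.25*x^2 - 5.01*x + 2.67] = 11.37*x^2 + 8.5*x - 5.01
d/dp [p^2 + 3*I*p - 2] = 2*p + 3*I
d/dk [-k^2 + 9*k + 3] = 9 - 2*k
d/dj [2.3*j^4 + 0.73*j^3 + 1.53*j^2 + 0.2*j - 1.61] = 9.2*j^3 + 2.19*j^2 + 3.06*j + 0.2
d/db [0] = 0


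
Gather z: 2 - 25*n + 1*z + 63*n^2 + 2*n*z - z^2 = 63*n^2 - 25*n - z^2 + z*(2*n + 1) + 2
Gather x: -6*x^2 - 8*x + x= -6*x^2 - 7*x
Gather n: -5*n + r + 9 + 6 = -5*n + r + 15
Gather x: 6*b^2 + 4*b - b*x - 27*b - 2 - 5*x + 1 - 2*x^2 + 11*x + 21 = 6*b^2 - 23*b - 2*x^2 + x*(6 - b) + 20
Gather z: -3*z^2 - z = -3*z^2 - z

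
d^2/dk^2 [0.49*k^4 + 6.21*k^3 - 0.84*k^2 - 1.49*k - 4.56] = 5.88*k^2 + 37.26*k - 1.68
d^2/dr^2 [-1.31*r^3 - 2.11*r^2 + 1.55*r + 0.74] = -7.86*r - 4.22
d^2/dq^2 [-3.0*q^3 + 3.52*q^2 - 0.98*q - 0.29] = 7.04 - 18.0*q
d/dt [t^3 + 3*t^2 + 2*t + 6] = 3*t^2 + 6*t + 2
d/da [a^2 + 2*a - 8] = 2*a + 2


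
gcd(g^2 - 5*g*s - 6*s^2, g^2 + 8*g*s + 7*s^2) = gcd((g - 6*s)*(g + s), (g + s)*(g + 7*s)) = g + s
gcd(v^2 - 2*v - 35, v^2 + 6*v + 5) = v + 5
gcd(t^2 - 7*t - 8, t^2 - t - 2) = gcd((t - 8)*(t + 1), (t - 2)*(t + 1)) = t + 1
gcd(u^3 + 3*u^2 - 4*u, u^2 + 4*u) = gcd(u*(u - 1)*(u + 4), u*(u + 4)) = u^2 + 4*u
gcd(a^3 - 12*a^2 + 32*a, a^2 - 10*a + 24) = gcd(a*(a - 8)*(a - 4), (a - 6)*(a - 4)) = a - 4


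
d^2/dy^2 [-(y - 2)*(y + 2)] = -2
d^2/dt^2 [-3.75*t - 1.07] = 0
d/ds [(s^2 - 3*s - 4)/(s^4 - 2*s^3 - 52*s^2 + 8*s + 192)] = (-2*s^5 + 11*s^4 + 4*s^3 - 172*s^2 - 32*s - 544)/(s^8 - 4*s^7 - 100*s^6 + 224*s^5 + 3056*s^4 - 1600*s^3 - 19904*s^2 + 3072*s + 36864)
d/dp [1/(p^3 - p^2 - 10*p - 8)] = (-3*p^2 + 2*p + 10)/(-p^3 + p^2 + 10*p + 8)^2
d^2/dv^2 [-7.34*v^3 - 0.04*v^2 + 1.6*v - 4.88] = -44.04*v - 0.08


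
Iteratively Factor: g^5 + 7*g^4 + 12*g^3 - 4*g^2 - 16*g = (g)*(g^4 + 7*g^3 + 12*g^2 - 4*g - 16) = g*(g + 2)*(g^3 + 5*g^2 + 2*g - 8) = g*(g - 1)*(g + 2)*(g^2 + 6*g + 8) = g*(g - 1)*(g + 2)*(g + 4)*(g + 2)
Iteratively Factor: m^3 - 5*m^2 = (m - 5)*(m^2) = m*(m - 5)*(m)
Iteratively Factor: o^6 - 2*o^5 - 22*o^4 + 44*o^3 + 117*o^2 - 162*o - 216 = (o - 3)*(o^5 + o^4 - 19*o^3 - 13*o^2 + 78*o + 72) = (o - 3)*(o + 4)*(o^4 - 3*o^3 - 7*o^2 + 15*o + 18) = (o - 3)^2*(o + 4)*(o^3 - 7*o - 6) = (o - 3)^3*(o + 4)*(o^2 + 3*o + 2) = (o - 3)^3*(o + 2)*(o + 4)*(o + 1)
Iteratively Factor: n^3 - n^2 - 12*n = (n + 3)*(n^2 - 4*n) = (n - 4)*(n + 3)*(n)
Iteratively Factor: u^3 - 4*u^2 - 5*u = (u)*(u^2 - 4*u - 5) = u*(u - 5)*(u + 1)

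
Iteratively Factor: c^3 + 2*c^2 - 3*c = (c)*(c^2 + 2*c - 3) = c*(c - 1)*(c + 3)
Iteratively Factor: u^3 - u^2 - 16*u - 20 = (u + 2)*(u^2 - 3*u - 10) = (u - 5)*(u + 2)*(u + 2)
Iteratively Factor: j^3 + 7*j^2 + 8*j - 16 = (j - 1)*(j^2 + 8*j + 16) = (j - 1)*(j + 4)*(j + 4)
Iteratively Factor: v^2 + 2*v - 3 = (v - 1)*(v + 3)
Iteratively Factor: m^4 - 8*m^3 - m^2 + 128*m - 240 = (m - 5)*(m^3 - 3*m^2 - 16*m + 48) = (m - 5)*(m + 4)*(m^2 - 7*m + 12) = (m - 5)*(m - 3)*(m + 4)*(m - 4)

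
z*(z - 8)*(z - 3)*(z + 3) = z^4 - 8*z^3 - 9*z^2 + 72*z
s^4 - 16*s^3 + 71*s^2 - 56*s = s*(s - 8)*(s - 7)*(s - 1)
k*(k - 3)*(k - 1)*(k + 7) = k^4 + 3*k^3 - 25*k^2 + 21*k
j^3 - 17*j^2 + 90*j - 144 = (j - 8)*(j - 6)*(j - 3)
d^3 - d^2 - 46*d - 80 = (d - 8)*(d + 2)*(d + 5)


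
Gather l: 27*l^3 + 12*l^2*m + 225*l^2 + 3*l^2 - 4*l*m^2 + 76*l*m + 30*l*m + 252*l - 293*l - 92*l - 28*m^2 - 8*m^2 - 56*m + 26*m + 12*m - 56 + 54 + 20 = 27*l^3 + l^2*(12*m + 228) + l*(-4*m^2 + 106*m - 133) - 36*m^2 - 18*m + 18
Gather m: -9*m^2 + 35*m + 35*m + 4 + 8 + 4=-9*m^2 + 70*m + 16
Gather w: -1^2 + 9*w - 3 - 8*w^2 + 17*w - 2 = -8*w^2 + 26*w - 6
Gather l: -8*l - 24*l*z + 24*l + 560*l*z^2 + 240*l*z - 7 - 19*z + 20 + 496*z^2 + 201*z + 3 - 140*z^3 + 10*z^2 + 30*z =l*(560*z^2 + 216*z + 16) - 140*z^3 + 506*z^2 + 212*z + 16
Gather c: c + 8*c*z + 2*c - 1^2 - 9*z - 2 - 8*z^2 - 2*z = c*(8*z + 3) - 8*z^2 - 11*z - 3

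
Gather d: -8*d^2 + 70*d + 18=-8*d^2 + 70*d + 18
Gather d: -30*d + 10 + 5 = 15 - 30*d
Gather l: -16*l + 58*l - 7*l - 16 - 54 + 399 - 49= 35*l + 280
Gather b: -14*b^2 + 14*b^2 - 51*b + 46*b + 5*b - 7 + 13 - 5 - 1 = 0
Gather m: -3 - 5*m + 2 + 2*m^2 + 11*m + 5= 2*m^2 + 6*m + 4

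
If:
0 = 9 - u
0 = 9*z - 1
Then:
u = 9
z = 1/9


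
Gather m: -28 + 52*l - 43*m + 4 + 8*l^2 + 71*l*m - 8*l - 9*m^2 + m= 8*l^2 + 44*l - 9*m^2 + m*(71*l - 42) - 24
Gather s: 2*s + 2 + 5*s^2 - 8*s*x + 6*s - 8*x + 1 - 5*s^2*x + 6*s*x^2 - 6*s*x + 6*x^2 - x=s^2*(5 - 5*x) + s*(6*x^2 - 14*x + 8) + 6*x^2 - 9*x + 3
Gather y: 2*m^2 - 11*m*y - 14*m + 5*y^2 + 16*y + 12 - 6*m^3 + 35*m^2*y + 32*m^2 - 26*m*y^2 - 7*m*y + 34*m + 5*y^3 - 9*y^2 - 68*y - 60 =-6*m^3 + 34*m^2 + 20*m + 5*y^3 + y^2*(-26*m - 4) + y*(35*m^2 - 18*m - 52) - 48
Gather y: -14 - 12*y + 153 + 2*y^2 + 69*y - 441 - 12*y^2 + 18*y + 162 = -10*y^2 + 75*y - 140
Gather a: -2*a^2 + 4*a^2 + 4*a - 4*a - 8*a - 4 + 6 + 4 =2*a^2 - 8*a + 6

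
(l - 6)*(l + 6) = l^2 - 36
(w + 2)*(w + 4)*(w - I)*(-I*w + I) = -I*w^4 - w^3 - 5*I*w^3 - 5*w^2 - 2*I*w^2 - 2*w + 8*I*w + 8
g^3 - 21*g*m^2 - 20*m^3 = (g - 5*m)*(g + m)*(g + 4*m)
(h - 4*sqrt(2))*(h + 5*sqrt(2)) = h^2 + sqrt(2)*h - 40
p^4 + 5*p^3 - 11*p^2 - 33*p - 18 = (p - 3)*(p + 1)^2*(p + 6)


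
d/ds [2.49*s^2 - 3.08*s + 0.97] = 4.98*s - 3.08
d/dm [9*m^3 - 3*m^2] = 3*m*(9*m - 2)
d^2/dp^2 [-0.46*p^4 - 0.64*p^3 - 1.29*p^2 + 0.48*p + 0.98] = -5.52*p^2 - 3.84*p - 2.58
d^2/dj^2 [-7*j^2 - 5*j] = -14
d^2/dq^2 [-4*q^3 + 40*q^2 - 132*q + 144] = 80 - 24*q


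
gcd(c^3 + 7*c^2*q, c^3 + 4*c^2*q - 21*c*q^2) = c^2 + 7*c*q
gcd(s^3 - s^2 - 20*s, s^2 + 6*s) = s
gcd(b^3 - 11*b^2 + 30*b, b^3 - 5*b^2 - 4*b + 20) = b - 5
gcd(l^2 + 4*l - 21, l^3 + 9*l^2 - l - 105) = l^2 + 4*l - 21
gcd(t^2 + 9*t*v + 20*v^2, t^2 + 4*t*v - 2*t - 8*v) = t + 4*v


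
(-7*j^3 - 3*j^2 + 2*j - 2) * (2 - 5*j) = 35*j^4 + j^3 - 16*j^2 + 14*j - 4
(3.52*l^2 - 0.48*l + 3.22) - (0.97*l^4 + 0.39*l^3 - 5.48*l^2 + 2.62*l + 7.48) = -0.97*l^4 - 0.39*l^3 + 9.0*l^2 - 3.1*l - 4.26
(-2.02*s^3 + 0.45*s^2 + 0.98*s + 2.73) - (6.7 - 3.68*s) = -2.02*s^3 + 0.45*s^2 + 4.66*s - 3.97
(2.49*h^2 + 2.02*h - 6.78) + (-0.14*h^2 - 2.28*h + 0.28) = 2.35*h^2 - 0.26*h - 6.5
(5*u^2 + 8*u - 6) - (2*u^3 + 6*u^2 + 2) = -2*u^3 - u^2 + 8*u - 8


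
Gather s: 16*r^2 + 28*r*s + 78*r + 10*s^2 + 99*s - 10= 16*r^2 + 78*r + 10*s^2 + s*(28*r + 99) - 10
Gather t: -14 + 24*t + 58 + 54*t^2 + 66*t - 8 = 54*t^2 + 90*t + 36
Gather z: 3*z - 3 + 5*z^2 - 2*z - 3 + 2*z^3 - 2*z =2*z^3 + 5*z^2 - z - 6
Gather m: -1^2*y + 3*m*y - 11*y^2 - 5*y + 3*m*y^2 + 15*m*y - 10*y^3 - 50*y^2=m*(3*y^2 + 18*y) - 10*y^3 - 61*y^2 - 6*y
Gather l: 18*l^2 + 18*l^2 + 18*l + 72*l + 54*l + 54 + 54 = 36*l^2 + 144*l + 108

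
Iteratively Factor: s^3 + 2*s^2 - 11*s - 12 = (s - 3)*(s^2 + 5*s + 4) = (s - 3)*(s + 4)*(s + 1)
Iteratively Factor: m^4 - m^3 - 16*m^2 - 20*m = (m)*(m^3 - m^2 - 16*m - 20) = m*(m + 2)*(m^2 - 3*m - 10) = m*(m - 5)*(m + 2)*(m + 2)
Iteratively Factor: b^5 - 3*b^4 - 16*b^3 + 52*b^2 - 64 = (b - 4)*(b^4 + b^3 - 12*b^2 + 4*b + 16) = (b - 4)*(b - 2)*(b^3 + 3*b^2 - 6*b - 8) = (b - 4)*(b - 2)*(b + 1)*(b^2 + 2*b - 8) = (b - 4)*(b - 2)^2*(b + 1)*(b + 4)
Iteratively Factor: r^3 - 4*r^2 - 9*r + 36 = (r - 3)*(r^2 - r - 12) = (r - 4)*(r - 3)*(r + 3)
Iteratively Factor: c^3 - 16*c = (c - 4)*(c^2 + 4*c) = (c - 4)*(c + 4)*(c)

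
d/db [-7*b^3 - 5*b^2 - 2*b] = -21*b^2 - 10*b - 2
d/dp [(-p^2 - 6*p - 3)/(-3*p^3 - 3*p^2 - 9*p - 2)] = (-3*p^4 - 36*p^3 - 36*p^2 - 14*p - 15)/(9*p^6 + 18*p^5 + 63*p^4 + 66*p^3 + 93*p^2 + 36*p + 4)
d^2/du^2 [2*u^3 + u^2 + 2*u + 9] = 12*u + 2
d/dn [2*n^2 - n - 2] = 4*n - 1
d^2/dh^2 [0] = 0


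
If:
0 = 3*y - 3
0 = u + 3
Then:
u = -3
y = 1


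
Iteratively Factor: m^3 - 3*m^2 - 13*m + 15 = (m - 1)*(m^2 - 2*m - 15) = (m - 1)*(m + 3)*(m - 5)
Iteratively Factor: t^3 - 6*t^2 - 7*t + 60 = (t + 3)*(t^2 - 9*t + 20) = (t - 5)*(t + 3)*(t - 4)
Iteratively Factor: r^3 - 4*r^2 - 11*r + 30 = (r + 3)*(r^2 - 7*r + 10) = (r - 2)*(r + 3)*(r - 5)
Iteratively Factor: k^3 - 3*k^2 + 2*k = (k - 2)*(k^2 - k) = (k - 2)*(k - 1)*(k)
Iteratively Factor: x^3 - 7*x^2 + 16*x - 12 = (x - 2)*(x^2 - 5*x + 6) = (x - 2)^2*(x - 3)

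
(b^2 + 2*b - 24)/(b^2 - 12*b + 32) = (b + 6)/(b - 8)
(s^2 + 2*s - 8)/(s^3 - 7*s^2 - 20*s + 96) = (s - 2)/(s^2 - 11*s + 24)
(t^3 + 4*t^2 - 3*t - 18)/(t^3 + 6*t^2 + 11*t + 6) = (t^2 + t - 6)/(t^2 + 3*t + 2)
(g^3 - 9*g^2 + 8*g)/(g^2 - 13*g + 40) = g*(g - 1)/(g - 5)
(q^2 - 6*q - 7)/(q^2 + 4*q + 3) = (q - 7)/(q + 3)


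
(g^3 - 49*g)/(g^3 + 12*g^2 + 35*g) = (g - 7)/(g + 5)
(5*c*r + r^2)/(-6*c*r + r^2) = (5*c + r)/(-6*c + r)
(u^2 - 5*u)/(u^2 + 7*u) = (u - 5)/(u + 7)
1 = 1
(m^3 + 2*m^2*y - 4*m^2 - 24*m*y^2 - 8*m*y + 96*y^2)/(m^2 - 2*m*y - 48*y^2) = (-m^2 + 4*m*y + 4*m - 16*y)/(-m + 8*y)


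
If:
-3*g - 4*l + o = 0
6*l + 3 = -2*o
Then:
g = 7*o/9 + 2/3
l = -o/3 - 1/2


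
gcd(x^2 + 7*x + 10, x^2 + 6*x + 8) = x + 2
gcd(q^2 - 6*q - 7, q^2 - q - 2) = q + 1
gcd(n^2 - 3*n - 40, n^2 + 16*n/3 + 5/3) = n + 5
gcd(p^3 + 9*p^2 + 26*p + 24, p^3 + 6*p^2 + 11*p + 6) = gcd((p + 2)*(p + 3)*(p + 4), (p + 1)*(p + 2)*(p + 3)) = p^2 + 5*p + 6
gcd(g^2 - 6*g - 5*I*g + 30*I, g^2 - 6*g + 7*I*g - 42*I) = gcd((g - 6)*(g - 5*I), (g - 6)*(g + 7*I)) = g - 6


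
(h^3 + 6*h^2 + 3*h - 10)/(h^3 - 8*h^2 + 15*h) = (h^3 + 6*h^2 + 3*h - 10)/(h*(h^2 - 8*h + 15))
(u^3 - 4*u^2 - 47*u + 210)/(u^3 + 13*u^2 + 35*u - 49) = (u^2 - 11*u + 30)/(u^2 + 6*u - 7)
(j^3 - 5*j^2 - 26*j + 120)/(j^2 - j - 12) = (j^2 - j - 30)/(j + 3)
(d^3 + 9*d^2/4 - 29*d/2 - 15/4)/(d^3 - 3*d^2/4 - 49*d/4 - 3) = (d^2 + 2*d - 15)/(d^2 - d - 12)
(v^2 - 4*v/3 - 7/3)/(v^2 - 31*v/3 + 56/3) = (v + 1)/(v - 8)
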